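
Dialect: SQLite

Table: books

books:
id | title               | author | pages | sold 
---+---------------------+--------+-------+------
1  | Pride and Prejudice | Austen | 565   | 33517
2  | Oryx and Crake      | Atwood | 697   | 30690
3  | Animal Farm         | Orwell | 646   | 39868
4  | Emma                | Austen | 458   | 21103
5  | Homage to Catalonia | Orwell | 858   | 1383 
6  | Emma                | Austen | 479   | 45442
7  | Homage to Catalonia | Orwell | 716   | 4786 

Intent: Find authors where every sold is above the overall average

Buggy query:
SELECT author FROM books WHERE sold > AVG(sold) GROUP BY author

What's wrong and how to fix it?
Bug: AVG() is an aggregate; it can't sit directly in WHERE

Fix: Compute the overall average in a scalar subquery and compare each group's MIN against it in HAVING

Corrected query:
SELECT author FROM books GROUP BY author HAVING MIN(sold) > (SELECT AVG(sold) FROM books)

Result:
author
------
Atwood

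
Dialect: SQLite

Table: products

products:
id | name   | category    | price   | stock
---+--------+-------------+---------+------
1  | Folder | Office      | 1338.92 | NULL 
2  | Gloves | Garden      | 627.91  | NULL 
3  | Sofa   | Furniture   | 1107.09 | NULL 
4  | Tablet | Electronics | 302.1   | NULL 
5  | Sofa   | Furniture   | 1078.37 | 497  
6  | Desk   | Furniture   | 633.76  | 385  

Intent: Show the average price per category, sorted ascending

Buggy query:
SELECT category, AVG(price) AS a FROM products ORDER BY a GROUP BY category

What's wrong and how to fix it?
Bug: GROUP BY must precede ORDER BY

Fix: Move ORDER BY to the end, after GROUP BY

Corrected query:
SELECT category, AVG(price) AS a FROM products GROUP BY category ORDER BY a

Result:
category    | a      
------------+--------
Electronics | 302.1  
Garden      | 627.91 
Furniture   | 939.74 
Office      | 1338.92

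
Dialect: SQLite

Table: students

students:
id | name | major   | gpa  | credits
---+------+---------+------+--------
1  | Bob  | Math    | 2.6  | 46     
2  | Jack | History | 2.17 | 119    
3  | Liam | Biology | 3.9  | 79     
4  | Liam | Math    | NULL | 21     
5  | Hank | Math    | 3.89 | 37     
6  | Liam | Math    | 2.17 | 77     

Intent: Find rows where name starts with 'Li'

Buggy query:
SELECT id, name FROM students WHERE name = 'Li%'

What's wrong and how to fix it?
Bug: Wildcards only work with LIKE; '=' treats '%' as a literal character

Fix: Use LIKE for wildcard pattern matching

Corrected query:
SELECT id, name FROM students WHERE name LIKE 'Li%'

Result:
id | name
---+-----
3  | Liam
4  | Liam
6  | Liam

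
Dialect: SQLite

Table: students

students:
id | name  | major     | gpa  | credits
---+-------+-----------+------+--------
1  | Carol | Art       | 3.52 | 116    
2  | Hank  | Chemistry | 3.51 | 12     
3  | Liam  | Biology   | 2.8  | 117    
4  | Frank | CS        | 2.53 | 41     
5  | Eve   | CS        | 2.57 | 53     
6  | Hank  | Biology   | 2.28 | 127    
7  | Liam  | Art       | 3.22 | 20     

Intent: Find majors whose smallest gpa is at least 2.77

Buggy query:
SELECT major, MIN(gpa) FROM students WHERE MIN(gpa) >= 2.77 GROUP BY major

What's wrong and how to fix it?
Bug: Aggregates like MIN are computed per group after WHERE runs

Fix: Use HAVING for the per-group MIN condition

Corrected query:
SELECT major, MIN(gpa) FROM students GROUP BY major HAVING MIN(gpa) >= 2.77

Result:
major     | MIN(gpa)
----------+---------
Art       | 3.22    
Chemistry | 3.51    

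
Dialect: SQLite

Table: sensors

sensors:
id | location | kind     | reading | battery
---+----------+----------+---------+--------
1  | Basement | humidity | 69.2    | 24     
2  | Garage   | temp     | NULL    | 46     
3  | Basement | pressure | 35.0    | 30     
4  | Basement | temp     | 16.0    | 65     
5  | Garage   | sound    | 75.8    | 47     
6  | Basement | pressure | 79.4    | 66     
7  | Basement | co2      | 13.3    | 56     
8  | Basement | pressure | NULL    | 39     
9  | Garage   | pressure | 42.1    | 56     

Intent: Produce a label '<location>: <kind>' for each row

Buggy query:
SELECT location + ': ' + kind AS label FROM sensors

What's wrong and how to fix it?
Bug: '+' is numeric addition; on text columns SQLite converts them to 0 instead of concatenating

Fix: Use the || operator for string concatenation

Corrected query:
SELECT location || ': ' || kind AS label FROM sensors

Result:
label             
------------------
Basement: humidity
Garage: temp      
Basement: pressure
Basement: temp    
Garage: sound     
Basement: pressure
Basement: co2     
Basement: pressure
Garage: pressure  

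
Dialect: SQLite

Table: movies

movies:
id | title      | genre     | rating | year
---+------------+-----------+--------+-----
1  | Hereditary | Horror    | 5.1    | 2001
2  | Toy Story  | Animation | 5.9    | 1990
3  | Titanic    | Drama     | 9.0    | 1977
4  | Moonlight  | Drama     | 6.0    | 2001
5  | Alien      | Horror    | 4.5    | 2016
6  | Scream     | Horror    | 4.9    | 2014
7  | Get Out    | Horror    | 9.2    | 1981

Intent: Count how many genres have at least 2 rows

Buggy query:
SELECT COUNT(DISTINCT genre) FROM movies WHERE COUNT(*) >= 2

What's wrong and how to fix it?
Bug: WHERE filters individual rows, not groups, so a group-level COUNT is invalid there

Fix: Group first with HAVING COUNT(*) >= 2, then COUNT the resulting groups

Corrected query:
SELECT COUNT(*) FROM (SELECT genre FROM movies GROUP BY genre HAVING COUNT(*) >= 2)

Result:
COUNT(*)
--------
2       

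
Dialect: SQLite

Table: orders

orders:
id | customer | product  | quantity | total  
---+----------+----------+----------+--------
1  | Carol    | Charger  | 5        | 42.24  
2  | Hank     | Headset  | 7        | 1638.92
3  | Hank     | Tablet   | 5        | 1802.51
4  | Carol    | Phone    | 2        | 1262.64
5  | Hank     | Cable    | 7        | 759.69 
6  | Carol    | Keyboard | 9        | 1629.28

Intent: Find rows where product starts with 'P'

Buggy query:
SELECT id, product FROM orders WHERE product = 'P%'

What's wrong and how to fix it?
Bug: Wildcards only work with LIKE; '=' treats '%' as a literal character

Fix: Use LIKE for wildcard pattern matching

Corrected query:
SELECT id, product FROM orders WHERE product LIKE 'P%'

Result:
id | product
---+--------
4  | Phone  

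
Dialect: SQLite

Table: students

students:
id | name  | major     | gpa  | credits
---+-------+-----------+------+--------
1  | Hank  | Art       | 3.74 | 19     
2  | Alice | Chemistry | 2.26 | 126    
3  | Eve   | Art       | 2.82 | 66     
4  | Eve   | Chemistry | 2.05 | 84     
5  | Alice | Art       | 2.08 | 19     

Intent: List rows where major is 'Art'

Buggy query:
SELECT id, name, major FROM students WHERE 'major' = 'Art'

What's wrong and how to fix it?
Bug: Single quotes denote string literals in SQL; the column name is being compared as a constant string

Fix: Remove the quotes around the column name (or use double quotes for an identifier)

Corrected query:
SELECT id, name, major FROM students WHERE major = 'Art'

Result:
id | name  | major
---+-------+------
1  | Hank  | Art  
3  | Eve   | Art  
5  | Alice | Art  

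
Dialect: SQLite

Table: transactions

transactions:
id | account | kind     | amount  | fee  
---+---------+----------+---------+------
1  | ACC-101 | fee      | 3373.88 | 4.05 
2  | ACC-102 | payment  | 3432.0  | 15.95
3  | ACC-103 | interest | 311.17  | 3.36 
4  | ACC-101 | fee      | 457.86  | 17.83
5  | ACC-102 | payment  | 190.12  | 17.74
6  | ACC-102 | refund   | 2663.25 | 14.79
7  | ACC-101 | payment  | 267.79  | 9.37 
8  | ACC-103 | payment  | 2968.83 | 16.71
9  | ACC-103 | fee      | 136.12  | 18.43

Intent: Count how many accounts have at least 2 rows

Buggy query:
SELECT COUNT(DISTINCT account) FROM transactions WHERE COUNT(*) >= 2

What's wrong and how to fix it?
Bug: WHERE filters individual rows, not groups, so a group-level COUNT is invalid there

Fix: Use a subquery that GROUPs and filters with HAVING, then count its rows

Corrected query:
SELECT COUNT(*) FROM (SELECT account FROM transactions GROUP BY account HAVING COUNT(*) >= 2)

Result:
COUNT(*)
--------
3       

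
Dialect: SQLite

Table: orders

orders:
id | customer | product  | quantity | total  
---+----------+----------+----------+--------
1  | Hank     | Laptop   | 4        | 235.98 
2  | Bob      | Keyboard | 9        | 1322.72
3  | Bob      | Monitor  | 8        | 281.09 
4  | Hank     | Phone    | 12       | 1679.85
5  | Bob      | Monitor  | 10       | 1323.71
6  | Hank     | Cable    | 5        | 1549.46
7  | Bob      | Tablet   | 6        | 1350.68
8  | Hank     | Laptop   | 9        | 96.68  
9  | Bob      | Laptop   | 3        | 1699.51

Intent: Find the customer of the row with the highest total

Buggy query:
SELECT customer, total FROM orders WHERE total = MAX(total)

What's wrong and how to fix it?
Bug: MAX(total) is an aggregate and cannot be used directly in WHERE

Fix: Use a subquery: WHERE total = (SELECT MAX(total) FROM orders)

Corrected query:
SELECT customer, total FROM orders WHERE total = (SELECT MAX(total) FROM orders)

Result:
customer | total  
---------+--------
Bob      | 1699.51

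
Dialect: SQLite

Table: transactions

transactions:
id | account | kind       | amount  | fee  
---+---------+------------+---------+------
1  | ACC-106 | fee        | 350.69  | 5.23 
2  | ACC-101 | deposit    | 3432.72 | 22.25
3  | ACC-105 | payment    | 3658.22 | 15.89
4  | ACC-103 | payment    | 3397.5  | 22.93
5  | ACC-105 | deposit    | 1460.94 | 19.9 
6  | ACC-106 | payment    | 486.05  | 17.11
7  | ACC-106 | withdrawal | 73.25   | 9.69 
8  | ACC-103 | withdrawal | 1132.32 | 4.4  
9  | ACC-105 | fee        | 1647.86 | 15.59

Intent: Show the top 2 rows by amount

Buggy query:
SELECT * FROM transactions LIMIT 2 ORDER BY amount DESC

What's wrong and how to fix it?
Bug: LIMIT must come after ORDER BY

Fix: Swap the clauses: ORDER BY first, then LIMIT

Corrected query:
SELECT * FROM transactions ORDER BY amount DESC LIMIT 2

Result:
id | account | kind    | amount  | fee  
---+---------+---------+---------+------
3  | ACC-105 | payment | 3658.22 | 15.89
2  | ACC-101 | deposit | 3432.72 | 22.25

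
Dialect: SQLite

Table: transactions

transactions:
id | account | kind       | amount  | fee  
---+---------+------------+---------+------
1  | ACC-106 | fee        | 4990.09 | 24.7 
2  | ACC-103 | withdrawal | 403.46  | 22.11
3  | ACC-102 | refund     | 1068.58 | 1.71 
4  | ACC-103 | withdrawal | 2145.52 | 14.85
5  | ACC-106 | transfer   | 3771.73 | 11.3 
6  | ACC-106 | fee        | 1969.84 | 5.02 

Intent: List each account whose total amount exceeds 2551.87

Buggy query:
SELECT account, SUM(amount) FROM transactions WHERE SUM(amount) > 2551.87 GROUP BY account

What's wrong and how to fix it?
Bug: SUM(amount) is an aggregate, but WHERE filters rows before aggregation

Fix: Move the aggregate condition to a HAVING clause

Corrected query:
SELECT account, SUM(amount) FROM transactions GROUP BY account HAVING SUM(amount) > 2551.87

Result:
account | SUM(amount)
--------+------------
ACC-106 | 10731.66   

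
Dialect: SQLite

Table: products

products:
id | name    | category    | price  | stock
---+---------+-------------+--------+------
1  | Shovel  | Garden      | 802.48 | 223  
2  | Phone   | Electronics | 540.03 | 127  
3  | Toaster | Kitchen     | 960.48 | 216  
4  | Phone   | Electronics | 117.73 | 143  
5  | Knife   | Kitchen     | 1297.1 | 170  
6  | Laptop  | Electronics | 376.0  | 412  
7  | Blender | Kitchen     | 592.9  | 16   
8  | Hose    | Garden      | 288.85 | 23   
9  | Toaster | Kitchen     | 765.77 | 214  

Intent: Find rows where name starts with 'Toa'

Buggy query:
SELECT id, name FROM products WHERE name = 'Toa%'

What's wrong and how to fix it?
Bug: '=' compares the literal string including the % character; pattern matching needs LIKE

Fix: Replace '=' with LIKE so 'Toa%' is treated as a pattern

Corrected query:
SELECT id, name FROM products WHERE name LIKE 'Toa%'

Result:
id | name   
---+--------
3  | Toaster
9  | Toaster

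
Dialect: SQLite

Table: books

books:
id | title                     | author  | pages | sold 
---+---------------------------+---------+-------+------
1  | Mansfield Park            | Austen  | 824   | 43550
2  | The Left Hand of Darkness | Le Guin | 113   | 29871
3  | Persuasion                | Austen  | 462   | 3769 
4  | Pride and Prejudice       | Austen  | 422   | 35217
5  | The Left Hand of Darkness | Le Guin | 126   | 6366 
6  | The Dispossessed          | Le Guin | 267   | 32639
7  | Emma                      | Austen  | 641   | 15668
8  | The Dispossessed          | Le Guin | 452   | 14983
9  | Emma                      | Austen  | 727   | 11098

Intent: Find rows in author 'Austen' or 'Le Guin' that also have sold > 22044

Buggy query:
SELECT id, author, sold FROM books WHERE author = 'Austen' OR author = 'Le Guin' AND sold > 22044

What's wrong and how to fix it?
Bug: AND binds tighter than OR, so this parses as author = 'Austen' OR (author = 'Le Guin' AND sold > 22044)

Fix: Add parentheses around the OR so the AND applies to both alternatives

Corrected query:
SELECT id, author, sold FROM books WHERE (author = 'Austen' OR author = 'Le Guin') AND sold > 22044

Result:
id | author  | sold 
---+---------+------
1  | Austen  | 43550
2  | Le Guin | 29871
4  | Austen  | 35217
6  | Le Guin | 32639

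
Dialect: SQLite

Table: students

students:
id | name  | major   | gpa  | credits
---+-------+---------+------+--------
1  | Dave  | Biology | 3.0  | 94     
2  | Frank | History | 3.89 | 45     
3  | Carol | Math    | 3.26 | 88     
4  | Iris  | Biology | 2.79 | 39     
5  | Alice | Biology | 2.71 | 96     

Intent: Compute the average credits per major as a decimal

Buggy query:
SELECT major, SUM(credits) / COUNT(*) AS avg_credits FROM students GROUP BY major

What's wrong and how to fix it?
Bug: SUM(credits) and COUNT(*) are both integers; the division truncates the fractional part

Fix: Cast one side to REAL so the division keeps the fractional part

Corrected query:
SELECT major, SUM(credits) * 1.0 / COUNT(*) AS avg_credits FROM students GROUP BY major

Result:
major   | avg_credits
--------+------------
Biology | 76.333333  
History | 45         
Math    | 88         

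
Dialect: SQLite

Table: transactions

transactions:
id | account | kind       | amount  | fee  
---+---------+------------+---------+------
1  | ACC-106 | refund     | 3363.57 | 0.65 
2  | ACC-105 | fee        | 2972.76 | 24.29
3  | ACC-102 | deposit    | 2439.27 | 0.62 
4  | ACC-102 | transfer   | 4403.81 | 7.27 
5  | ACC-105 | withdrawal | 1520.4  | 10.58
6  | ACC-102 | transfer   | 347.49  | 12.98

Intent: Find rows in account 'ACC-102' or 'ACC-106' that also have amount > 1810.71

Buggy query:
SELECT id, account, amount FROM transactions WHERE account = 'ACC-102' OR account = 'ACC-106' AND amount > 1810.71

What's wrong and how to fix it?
Bug: AND binds tighter than OR, so this parses as account = 'ACC-102' OR (account = 'ACC-106' AND amount > 1810.71)

Fix: Add parentheses around the OR so the AND applies to both alternatives

Corrected query:
SELECT id, account, amount FROM transactions WHERE (account = 'ACC-102' OR account = 'ACC-106') AND amount > 1810.71

Result:
id | account | amount 
---+---------+--------
1  | ACC-106 | 3363.57
3  | ACC-102 | 2439.27
4  | ACC-102 | 4403.81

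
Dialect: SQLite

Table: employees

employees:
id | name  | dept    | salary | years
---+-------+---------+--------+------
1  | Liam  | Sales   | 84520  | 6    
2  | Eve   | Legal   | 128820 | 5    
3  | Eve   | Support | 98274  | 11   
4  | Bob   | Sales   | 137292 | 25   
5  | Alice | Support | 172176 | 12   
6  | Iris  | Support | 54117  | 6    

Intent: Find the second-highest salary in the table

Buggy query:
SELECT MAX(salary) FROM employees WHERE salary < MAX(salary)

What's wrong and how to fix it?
Bug: The inner MAX is an aggregate inside WHERE, which is not allowed

Fix: Compute the overall MAX in a subquery, then take MAX of rows below it

Corrected query:
SELECT MAX(salary) FROM employees WHERE salary < (SELECT MAX(salary) FROM employees)

Result:
MAX(salary)
-----------
137292     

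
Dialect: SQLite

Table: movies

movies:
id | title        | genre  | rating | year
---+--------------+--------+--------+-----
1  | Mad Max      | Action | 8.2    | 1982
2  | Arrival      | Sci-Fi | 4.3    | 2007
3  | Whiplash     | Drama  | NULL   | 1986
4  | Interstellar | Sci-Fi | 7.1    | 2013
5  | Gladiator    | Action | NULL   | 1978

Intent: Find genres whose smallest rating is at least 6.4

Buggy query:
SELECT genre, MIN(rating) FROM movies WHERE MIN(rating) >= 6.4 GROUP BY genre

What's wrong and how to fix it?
Bug: MIN() in WHERE is a misuse of aggregate

Fix: Replace WHERE with HAVING after the GROUP BY

Corrected query:
SELECT genre, MIN(rating) FROM movies GROUP BY genre HAVING MIN(rating) >= 6.4

Result:
genre  | MIN(rating)
-------+------------
Action | 8.2        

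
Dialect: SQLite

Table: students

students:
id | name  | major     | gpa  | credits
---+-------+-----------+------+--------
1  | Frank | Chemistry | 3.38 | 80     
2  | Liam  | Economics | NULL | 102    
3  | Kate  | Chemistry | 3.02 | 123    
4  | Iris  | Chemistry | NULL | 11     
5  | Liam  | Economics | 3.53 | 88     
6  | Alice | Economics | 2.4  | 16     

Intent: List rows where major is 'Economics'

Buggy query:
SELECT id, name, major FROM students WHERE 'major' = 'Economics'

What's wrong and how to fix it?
Bug: Single quotes denote string literals in SQL; the column name is being compared as a constant string

Fix: Remove the quotes around the column name (or use double quotes for an identifier)

Corrected query:
SELECT id, name, major FROM students WHERE major = 'Economics'

Result:
id | name  | major    
---+-------+----------
2  | Liam  | Economics
5  | Liam  | Economics
6  | Alice | Economics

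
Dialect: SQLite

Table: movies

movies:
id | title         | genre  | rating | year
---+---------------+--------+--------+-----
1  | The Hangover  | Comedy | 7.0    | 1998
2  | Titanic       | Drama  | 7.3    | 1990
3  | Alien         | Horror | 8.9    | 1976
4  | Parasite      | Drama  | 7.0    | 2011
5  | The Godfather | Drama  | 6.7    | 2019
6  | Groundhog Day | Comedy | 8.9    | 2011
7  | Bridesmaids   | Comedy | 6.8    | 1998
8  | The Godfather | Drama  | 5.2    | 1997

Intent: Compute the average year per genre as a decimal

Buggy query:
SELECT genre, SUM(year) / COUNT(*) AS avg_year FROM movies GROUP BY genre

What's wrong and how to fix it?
Bug: Both operands are integers, so '/' performs integer division and truncates

Fix: Multiply by 1.0 (or CAST to REAL) to force floating-point division

Corrected query:
SELECT genre, SUM(year) * 1.0 / COUNT(*) AS avg_year FROM movies GROUP BY genre

Result:
genre  | avg_year   
-------+------------
Comedy | 2002.333333
Drama  | 2004.25    
Horror | 1976       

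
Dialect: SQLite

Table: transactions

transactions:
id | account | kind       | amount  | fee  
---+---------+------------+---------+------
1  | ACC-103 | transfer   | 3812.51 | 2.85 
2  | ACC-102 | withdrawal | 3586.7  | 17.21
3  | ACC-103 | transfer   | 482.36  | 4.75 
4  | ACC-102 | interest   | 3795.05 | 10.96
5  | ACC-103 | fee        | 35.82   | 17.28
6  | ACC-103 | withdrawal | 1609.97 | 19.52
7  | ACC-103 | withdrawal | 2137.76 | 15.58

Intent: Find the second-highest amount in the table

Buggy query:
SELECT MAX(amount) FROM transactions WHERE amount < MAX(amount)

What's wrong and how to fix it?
Bug: MAX(amount) on the right of the comparison is an aggregate-in-WHERE error

Fix: Put the inner MAX in a scalar subquery

Corrected query:
SELECT MAX(amount) FROM transactions WHERE amount < (SELECT MAX(amount) FROM transactions)

Result:
MAX(amount)
-----------
3795.05    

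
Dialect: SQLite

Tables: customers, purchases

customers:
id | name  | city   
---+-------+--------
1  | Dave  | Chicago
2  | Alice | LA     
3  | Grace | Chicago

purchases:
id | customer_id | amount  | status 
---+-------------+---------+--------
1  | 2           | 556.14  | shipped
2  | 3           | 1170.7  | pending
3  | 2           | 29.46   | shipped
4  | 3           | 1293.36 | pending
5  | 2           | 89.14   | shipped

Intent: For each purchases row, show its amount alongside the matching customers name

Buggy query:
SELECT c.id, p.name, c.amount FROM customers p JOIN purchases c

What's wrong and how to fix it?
Bug: JOIN with no ON clause produces a cartesian product; every purchases row pairs with every customers row

Fix: Specify the join condition linking the foreign key to the parent id

Corrected query:
SELECT c.id, p.name, c.amount FROM customers p JOIN purchases c ON c.customer_id = p.id

Result:
id | name  | amount 
---+-------+--------
1  | Alice | 556.14 
2  | Grace | 1170.7 
3  | Alice | 29.46  
4  | Grace | 1293.36
5  | Alice | 89.14  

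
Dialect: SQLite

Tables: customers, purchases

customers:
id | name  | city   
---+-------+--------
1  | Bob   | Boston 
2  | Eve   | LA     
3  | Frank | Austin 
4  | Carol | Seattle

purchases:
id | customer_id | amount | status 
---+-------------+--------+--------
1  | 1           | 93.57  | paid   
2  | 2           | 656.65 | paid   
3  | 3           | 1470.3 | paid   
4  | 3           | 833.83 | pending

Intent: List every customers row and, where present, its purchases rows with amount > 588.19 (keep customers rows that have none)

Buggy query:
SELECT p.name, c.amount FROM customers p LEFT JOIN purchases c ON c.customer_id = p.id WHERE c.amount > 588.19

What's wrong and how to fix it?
Bug: A WHERE condition on the right-hand table after LEFT JOIN drops unmatched parents

Fix: Move the right-table condition into the ON clause so unmatched parents are kept

Corrected query:
SELECT p.name, c.amount FROM customers p LEFT JOIN purchases c ON c.customer_id = p.id AND c.amount > 588.19

Result:
name  | amount
------+-------
Bob   | NULL  
Eve   | 656.65
Frank | 833.83
Frank | 1470.3
Carol | NULL  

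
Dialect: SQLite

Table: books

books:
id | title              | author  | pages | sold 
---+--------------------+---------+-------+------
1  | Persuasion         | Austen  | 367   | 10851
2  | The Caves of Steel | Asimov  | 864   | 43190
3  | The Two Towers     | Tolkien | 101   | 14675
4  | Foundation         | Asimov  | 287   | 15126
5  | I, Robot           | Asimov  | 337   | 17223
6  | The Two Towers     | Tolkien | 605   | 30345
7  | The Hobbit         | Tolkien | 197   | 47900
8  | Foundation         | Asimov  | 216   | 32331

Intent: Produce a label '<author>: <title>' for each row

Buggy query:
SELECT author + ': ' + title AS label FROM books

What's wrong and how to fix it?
Bug: SQLite uses || for string concatenation; + coerces text to numbers (yielding 0)

Fix: Replace + with || to concatenate text

Corrected query:
SELECT author || ': ' || title AS label FROM books

Result:
label                     
--------------------------
Austen: Persuasion        
Asimov: The Caves of Steel
Tolkien: The Two Towers   
Asimov: Foundation        
Asimov: I, Robot          
Tolkien: The Two Towers   
Tolkien: The Hobbit       
Asimov: Foundation        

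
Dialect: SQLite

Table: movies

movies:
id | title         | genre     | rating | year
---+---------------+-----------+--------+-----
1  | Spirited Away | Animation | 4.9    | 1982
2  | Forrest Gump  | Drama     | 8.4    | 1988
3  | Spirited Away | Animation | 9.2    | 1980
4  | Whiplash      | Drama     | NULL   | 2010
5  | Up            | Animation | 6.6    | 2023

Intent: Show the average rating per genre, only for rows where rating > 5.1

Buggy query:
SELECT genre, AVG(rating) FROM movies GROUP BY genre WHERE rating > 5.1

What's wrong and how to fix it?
Bug: Row-level WHERE must come before GROUP BY in the clause order

Fix: Move the WHERE clause before GROUP BY

Corrected query:
SELECT genre, AVG(rating) FROM movies WHERE rating > 5.1 GROUP BY genre

Result:
genre     | AVG(rating)
----------+------------
Animation | 7.9        
Drama     | 8.4        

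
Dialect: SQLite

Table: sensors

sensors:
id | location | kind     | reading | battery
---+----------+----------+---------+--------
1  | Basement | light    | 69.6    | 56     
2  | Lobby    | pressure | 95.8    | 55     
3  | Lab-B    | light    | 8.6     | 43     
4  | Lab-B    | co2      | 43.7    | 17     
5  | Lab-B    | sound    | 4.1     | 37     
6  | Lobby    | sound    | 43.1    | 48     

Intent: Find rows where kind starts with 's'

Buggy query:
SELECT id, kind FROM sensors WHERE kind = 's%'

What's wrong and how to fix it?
Bug: '=' compares the literal string including the % character; pattern matching needs LIKE

Fix: Use LIKE for wildcard pattern matching

Corrected query:
SELECT id, kind FROM sensors WHERE kind LIKE 's%'

Result:
id | kind 
---+------
5  | sound
6  | sound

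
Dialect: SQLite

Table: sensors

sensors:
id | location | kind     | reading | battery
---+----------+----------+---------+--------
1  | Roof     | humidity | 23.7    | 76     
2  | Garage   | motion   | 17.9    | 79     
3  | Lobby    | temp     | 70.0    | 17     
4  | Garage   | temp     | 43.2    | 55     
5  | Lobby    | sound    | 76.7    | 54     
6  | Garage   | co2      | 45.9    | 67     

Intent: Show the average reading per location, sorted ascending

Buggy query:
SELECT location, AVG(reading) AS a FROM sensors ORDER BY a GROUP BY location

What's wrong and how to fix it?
Bug: ORDER BY appears before GROUP BY; SQL clause order requires GROUP BY first

Fix: Reorder: SELECT … FROM … GROUP BY … ORDER BY …

Corrected query:
SELECT location, AVG(reading) AS a FROM sensors GROUP BY location ORDER BY a

Result:
location | a        
---------+----------
Roof     | 23.7     
Garage   | 35.666667
Lobby    | 73.35    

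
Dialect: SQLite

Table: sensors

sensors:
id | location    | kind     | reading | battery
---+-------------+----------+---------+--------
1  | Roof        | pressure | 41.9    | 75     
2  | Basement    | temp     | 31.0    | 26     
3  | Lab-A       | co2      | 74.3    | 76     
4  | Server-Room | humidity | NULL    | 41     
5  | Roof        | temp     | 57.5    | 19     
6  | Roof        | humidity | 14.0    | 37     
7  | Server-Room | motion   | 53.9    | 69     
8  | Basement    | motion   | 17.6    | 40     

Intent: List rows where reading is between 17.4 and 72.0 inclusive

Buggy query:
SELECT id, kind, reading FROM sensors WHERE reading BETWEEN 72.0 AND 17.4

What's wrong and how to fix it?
Bug: BETWEEN expects the lower bound first; with 72.0 AND 17.4 the range is empty

Fix: Write BETWEEN 17.4 AND 72.0

Corrected query:
SELECT id, kind, reading FROM sensors WHERE reading BETWEEN 17.4 AND 72.0

Result:
id | kind     | reading
---+----------+--------
1  | pressure | 41.9   
2  | temp     | 31     
5  | temp     | 57.5   
7  | motion   | 53.9   
8  | motion   | 17.6   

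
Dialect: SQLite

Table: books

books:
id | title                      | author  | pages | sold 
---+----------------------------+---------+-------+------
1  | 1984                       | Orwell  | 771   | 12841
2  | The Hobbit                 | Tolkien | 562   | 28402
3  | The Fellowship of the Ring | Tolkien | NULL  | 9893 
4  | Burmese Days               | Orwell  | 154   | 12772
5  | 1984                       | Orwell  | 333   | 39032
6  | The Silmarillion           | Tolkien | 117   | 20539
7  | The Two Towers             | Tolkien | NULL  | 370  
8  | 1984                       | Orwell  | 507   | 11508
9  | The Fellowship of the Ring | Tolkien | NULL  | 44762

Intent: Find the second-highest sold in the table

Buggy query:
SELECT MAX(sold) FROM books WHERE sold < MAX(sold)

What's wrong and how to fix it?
Bug: The inner MAX is an aggregate inside WHERE, which is not allowed

Fix: Put the inner MAX in a scalar subquery

Corrected query:
SELECT MAX(sold) FROM books WHERE sold < (SELECT MAX(sold) FROM books)

Result:
MAX(sold)
---------
39032    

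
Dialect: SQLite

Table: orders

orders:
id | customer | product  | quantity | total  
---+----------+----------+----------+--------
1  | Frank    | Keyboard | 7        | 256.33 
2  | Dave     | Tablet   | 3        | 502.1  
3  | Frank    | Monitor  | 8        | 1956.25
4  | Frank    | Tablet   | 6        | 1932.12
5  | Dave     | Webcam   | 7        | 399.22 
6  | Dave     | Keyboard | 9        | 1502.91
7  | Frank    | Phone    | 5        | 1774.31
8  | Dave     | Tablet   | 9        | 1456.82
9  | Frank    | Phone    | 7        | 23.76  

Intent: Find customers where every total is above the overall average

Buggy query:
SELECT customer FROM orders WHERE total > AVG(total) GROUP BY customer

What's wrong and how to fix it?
Bug: WHERE evaluates per row before aggregation, so AVG() is unavailable

Fix: Compute the overall average in a scalar subquery and compare each group's MIN against it in HAVING

Corrected query:
SELECT customer FROM orders GROUP BY customer HAVING MIN(total) > (SELECT AVG(total) FROM orders)

Result:
(no rows)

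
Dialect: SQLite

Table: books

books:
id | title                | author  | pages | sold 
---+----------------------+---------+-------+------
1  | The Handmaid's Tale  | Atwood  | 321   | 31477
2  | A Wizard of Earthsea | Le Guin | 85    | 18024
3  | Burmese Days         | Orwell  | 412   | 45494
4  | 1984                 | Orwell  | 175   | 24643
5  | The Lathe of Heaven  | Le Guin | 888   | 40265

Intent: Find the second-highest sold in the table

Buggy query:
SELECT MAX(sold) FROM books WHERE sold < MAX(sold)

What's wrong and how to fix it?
Bug: MAX(sold) on the right of the comparison is an aggregate-in-WHERE error

Fix: Compute the overall MAX in a subquery, then take MAX of rows below it

Corrected query:
SELECT MAX(sold) FROM books WHERE sold < (SELECT MAX(sold) FROM books)

Result:
MAX(sold)
---------
40265    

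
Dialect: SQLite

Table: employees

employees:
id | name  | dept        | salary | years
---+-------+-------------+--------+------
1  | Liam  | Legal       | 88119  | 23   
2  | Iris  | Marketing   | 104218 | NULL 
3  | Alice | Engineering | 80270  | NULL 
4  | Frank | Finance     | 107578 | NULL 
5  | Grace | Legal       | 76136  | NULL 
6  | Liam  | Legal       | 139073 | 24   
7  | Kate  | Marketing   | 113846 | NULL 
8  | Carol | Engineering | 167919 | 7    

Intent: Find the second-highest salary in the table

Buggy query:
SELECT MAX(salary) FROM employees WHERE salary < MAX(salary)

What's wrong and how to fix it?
Bug: MAX(salary) on the right of the comparison is an aggregate-in-WHERE error

Fix: Compute the overall MAX in a subquery, then take MAX of rows below it

Corrected query:
SELECT MAX(salary) FROM employees WHERE salary < (SELECT MAX(salary) FROM employees)

Result:
MAX(salary)
-----------
139073     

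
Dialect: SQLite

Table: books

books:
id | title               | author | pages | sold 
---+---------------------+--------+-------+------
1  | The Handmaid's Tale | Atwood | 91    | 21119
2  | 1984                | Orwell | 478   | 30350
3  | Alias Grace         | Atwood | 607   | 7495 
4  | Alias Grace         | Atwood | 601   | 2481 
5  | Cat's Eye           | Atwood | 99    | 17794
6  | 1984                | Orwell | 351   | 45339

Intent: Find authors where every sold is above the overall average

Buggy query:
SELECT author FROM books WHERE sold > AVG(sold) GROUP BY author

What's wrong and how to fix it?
Bug: AVG() is an aggregate; it can't sit directly in WHERE

Fix: Use a subquery for AVG and a HAVING MIN(...) filter so the condition holds for every row in the group

Corrected query:
SELECT author FROM books GROUP BY author HAVING MIN(sold) > (SELECT AVG(sold) FROM books)

Result:
author
------
Orwell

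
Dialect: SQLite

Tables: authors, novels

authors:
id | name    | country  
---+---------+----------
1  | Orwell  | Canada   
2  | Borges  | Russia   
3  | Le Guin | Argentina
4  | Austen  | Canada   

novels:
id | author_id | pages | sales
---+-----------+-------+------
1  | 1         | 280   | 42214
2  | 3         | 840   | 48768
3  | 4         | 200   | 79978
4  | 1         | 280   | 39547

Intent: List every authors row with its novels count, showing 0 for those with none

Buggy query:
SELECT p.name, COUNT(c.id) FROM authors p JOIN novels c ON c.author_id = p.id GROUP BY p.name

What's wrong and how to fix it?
Bug: INNER JOIN drops authors rows that have no matching novels rows

Fix: Switch to LEFT JOIN to retain unmatched parent rows

Corrected query:
SELECT p.name, COUNT(c.id) FROM authors p LEFT JOIN novels c ON c.author_id = p.id GROUP BY p.name

Result:
name    | COUNT(c.id)
--------+------------
Austen  | 1          
Borges  | 0          
Le Guin | 1          
Orwell  | 2          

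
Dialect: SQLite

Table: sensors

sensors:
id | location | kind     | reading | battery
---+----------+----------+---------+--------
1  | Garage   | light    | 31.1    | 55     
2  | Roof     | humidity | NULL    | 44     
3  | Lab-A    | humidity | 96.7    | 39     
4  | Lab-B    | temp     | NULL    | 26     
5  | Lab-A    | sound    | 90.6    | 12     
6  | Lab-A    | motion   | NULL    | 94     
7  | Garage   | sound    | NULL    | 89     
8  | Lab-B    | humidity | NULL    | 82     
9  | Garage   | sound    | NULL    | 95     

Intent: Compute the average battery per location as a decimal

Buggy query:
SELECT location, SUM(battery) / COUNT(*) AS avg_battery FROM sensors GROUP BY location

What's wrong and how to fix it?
Bug: SUM(battery) and COUNT(*) are both integers; the division truncates the fractional part

Fix: Cast one side to REAL so the division keeps the fractional part

Corrected query:
SELECT location, SUM(battery) * 1.0 / COUNT(*) AS avg_battery FROM sensors GROUP BY location

Result:
location | avg_battery
---------+------------
Garage   | 79.666667  
Lab-A    | 48.333333  
Lab-B    | 54         
Roof     | 44         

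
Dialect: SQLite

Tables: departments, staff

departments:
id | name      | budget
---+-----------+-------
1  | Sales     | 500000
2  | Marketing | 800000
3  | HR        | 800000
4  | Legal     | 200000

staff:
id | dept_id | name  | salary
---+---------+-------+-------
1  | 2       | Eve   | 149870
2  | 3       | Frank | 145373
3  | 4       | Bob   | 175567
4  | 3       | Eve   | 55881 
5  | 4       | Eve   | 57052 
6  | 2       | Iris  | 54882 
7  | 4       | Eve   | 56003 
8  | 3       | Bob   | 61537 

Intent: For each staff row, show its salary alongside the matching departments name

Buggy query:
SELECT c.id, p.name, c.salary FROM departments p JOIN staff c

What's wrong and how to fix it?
Bug: Missing join condition: each staff row is matched to all departments rows instead of just its own

Fix: Add ON c.dept_id = p.id to the JOIN

Corrected query:
SELECT c.id, p.name, c.salary FROM departments p JOIN staff c ON c.dept_id = p.id

Result:
id | name      | salary
---+-----------+-------
1  | Marketing | 149870
2  | HR        | 145373
3  | Legal     | 175567
4  | HR        | 55881 
5  | Legal     | 57052 
6  | Marketing | 54882 
7  | Legal     | 56003 
8  | HR        | 61537 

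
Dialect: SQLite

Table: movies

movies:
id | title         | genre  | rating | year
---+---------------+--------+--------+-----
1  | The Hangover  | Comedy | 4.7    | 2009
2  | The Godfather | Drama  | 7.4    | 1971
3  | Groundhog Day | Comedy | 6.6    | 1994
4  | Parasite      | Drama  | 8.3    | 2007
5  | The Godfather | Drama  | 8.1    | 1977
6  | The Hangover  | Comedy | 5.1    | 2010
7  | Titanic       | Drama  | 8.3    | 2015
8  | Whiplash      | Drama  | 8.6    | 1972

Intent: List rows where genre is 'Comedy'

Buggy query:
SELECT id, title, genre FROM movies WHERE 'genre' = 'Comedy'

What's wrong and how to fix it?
Bug: Single quotes denote string literals in SQL; the column name is being compared as a constant string

Fix: Reference the column as genre without single quotes

Corrected query:
SELECT id, title, genre FROM movies WHERE genre = 'Comedy'

Result:
id | title         | genre 
---+---------------+-------
1  | The Hangover  | Comedy
3  | Groundhog Day | Comedy
6  | The Hangover  | Comedy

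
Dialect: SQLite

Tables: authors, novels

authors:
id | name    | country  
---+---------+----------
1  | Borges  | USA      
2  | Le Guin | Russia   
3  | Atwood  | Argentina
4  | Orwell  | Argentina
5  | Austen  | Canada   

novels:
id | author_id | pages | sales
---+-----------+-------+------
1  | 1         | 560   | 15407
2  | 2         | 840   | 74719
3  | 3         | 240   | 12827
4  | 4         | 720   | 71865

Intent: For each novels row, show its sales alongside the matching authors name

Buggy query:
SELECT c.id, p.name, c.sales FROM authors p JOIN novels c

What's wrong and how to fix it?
Bug: Missing join condition: each novels row is matched to all authors rows instead of just its own

Fix: Add ON c.author_id = p.id to the JOIN

Corrected query:
SELECT c.id, p.name, c.sales FROM authors p JOIN novels c ON c.author_id = p.id

Result:
id | name    | sales
---+---------+------
1  | Borges  | 15407
2  | Le Guin | 74719
3  | Atwood  | 12827
4  | Orwell  | 71865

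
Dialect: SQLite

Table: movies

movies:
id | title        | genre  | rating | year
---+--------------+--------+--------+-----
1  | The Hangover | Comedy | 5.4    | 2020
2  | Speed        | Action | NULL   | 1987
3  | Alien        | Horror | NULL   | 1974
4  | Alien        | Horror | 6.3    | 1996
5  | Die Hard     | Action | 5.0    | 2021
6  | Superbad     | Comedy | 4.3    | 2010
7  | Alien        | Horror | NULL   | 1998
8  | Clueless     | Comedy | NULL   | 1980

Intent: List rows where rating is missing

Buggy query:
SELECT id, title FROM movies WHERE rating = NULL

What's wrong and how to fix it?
Bug: '= NULL' is always unknown in SQL three-valued logic, so no rows match

Fix: Use IS NULL to test for NULL

Corrected query:
SELECT id, title FROM movies WHERE rating IS NULL

Result:
id | title   
---+---------
2  | Speed   
3  | Alien   
7  | Alien   
8  | Clueless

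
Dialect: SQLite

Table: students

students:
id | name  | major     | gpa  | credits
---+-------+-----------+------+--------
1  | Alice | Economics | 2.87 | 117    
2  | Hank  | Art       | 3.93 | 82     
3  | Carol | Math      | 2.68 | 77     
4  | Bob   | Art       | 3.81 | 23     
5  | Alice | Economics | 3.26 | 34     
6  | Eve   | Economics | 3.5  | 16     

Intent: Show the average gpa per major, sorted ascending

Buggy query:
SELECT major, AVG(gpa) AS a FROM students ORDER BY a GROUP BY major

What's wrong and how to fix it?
Bug: ORDER BY appears before GROUP BY; SQL clause order requires GROUP BY first

Fix: Move ORDER BY to the end, after GROUP BY

Corrected query:
SELECT major, AVG(gpa) AS a FROM students GROUP BY major ORDER BY a

Result:
major     | a   
----------+-----
Math      | 2.68
Economics | 3.21
Art       | 3.87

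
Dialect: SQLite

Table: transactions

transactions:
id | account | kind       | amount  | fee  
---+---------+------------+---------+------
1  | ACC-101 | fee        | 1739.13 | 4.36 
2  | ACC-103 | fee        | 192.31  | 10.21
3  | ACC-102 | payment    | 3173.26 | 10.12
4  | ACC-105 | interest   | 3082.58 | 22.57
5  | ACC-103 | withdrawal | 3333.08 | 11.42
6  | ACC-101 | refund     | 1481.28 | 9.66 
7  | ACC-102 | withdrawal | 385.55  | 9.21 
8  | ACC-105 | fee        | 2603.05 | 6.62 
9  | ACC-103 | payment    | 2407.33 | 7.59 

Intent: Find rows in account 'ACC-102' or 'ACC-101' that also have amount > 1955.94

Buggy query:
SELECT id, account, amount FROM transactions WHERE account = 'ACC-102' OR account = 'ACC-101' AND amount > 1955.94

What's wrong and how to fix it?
Bug: AND binds tighter than OR, so this parses as account = 'ACC-102' OR (account = 'ACC-101' AND amount > 1955.94)

Fix: Add parentheses around the OR so the AND applies to both alternatives

Corrected query:
SELECT id, account, amount FROM transactions WHERE (account = 'ACC-102' OR account = 'ACC-101') AND amount > 1955.94

Result:
id | account | amount 
---+---------+--------
3  | ACC-102 | 3173.26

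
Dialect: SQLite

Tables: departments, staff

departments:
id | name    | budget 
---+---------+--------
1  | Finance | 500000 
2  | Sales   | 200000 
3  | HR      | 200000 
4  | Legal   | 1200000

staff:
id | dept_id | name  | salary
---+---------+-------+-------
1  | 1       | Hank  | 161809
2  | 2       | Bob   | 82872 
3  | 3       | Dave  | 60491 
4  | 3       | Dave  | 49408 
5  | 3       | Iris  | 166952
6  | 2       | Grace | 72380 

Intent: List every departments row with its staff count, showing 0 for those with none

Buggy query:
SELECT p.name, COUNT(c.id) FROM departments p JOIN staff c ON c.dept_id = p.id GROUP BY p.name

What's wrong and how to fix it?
Bug: An inner join excludes parents with zero children

Fix: Switch to LEFT JOIN to retain unmatched parent rows

Corrected query:
SELECT p.name, COUNT(c.id) FROM departments p LEFT JOIN staff c ON c.dept_id = p.id GROUP BY p.name

Result:
name    | COUNT(c.id)
--------+------------
Finance | 1          
HR      | 3          
Legal   | 0          
Sales   | 2          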